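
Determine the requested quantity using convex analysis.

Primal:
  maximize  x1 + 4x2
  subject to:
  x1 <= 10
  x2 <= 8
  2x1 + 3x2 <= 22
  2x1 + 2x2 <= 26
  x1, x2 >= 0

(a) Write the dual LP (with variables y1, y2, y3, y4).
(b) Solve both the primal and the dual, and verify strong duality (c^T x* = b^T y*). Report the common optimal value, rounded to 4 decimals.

The standard primal-dual pair for 'max c^T x s.t. A x <= b, x >= 0' is:
  Dual:  min b^T y  s.t.  A^T y >= c,  y >= 0.

So the dual LP is:
  minimize  10y1 + 8y2 + 22y3 + 26y4
  subject to:
    y1 + 2y3 + 2y4 >= 1
    y2 + 3y3 + 2y4 >= 4
    y1, y2, y3, y4 >= 0

Solving the primal: x* = (0, 7.3333).
  primal value c^T x* = 29.3333.
Solving the dual: y* = (0, 0, 1.3333, 0).
  dual value b^T y* = 29.3333.
Strong duality: c^T x* = b^T y*. Confirmed.

29.3333


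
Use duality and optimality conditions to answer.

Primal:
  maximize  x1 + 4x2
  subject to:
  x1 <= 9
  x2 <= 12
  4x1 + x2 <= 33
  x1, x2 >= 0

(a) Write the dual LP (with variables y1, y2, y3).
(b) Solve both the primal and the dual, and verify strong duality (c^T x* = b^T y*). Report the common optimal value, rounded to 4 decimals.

The standard primal-dual pair for 'max c^T x s.t. A x <= b, x >= 0' is:
  Dual:  min b^T y  s.t.  A^T y >= c,  y >= 0.

So the dual LP is:
  minimize  9y1 + 12y2 + 33y3
  subject to:
    y1 + 4y3 >= 1
    y2 + y3 >= 4
    y1, y2, y3 >= 0

Solving the primal: x* = (5.25, 12).
  primal value c^T x* = 53.25.
Solving the dual: y* = (0, 3.75, 0.25).
  dual value b^T y* = 53.25.
Strong duality: c^T x* = b^T y*. Confirmed.

53.25


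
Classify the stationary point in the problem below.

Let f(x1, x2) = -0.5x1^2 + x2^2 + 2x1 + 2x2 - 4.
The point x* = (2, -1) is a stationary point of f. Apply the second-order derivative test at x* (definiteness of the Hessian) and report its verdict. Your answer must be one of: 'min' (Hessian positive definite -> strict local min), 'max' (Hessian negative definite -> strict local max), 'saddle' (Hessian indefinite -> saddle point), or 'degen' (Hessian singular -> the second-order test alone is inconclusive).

Compute the Hessian H = grad^2 f:
  H = [[-1, 0], [0, 2]]
Verify stationarity: grad f(x*) = H x* + g = (0, 0).
Eigenvalues of H: -1, 2.
Eigenvalues have mixed signs, so H is indefinite -> x* is a saddle point.

saddle


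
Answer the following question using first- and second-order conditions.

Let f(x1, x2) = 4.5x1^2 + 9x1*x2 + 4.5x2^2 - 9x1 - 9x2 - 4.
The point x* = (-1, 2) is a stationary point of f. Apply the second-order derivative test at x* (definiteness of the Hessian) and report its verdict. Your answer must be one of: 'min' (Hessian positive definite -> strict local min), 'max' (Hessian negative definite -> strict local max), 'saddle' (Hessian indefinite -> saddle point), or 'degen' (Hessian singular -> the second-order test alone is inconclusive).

Compute the Hessian H = grad^2 f:
  H = [[9, 9], [9, 9]]
Verify stationarity: grad f(x*) = H x* + g = (0, 0).
Eigenvalues of H: 0, 18.
H has a zero eigenvalue (singular; positive semidefinite but not definite), so H is neither positive definite, negative definite, nor indefinite. The second-order test alone is inconclusive -> degen.
(Indeed, f is constant along the null direction of H through x*, so x* is not a strict local extremum.)

degen


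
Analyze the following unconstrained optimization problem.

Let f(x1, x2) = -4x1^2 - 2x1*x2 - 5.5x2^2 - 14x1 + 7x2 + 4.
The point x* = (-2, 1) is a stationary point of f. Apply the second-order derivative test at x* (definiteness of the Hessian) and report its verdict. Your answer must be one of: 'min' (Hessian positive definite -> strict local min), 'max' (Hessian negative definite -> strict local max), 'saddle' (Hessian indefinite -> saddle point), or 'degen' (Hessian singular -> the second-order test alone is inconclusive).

Compute the Hessian H = grad^2 f:
  H = [[-8, -2], [-2, -11]]
Verify stationarity: grad f(x*) = H x* + g = (0, 0).
Eigenvalues of H: -12, -7.
Both eigenvalues < 0, so H is negative definite -> x* is a strict local max.

max


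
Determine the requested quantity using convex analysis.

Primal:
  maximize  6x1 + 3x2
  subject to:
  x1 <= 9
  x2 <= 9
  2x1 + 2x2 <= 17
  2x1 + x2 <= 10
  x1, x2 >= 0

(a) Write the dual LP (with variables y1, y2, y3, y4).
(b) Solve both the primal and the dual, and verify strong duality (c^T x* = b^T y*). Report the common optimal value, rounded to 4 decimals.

The standard primal-dual pair for 'max c^T x s.t. A x <= b, x >= 0' is:
  Dual:  min b^T y  s.t.  A^T y >= c,  y >= 0.

So the dual LP is:
  minimize  9y1 + 9y2 + 17y3 + 10y4
  subject to:
    y1 + 2y3 + 2y4 >= 6
    y2 + 2y3 + y4 >= 3
    y1, y2, y3, y4 >= 0

Solving the primal: x* = (5, 0).
  primal value c^T x* = 30.
Solving the dual: y* = (0, 0, 0, 3).
  dual value b^T y* = 30.
Strong duality: c^T x* = b^T y*. Confirmed.

30


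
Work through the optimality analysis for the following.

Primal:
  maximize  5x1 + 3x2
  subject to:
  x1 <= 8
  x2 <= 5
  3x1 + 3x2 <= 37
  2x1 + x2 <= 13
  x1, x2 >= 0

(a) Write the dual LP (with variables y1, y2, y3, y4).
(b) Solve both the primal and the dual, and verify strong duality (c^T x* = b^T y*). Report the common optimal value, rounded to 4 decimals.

The standard primal-dual pair for 'max c^T x s.t. A x <= b, x >= 0' is:
  Dual:  min b^T y  s.t.  A^T y >= c,  y >= 0.

So the dual LP is:
  minimize  8y1 + 5y2 + 37y3 + 13y4
  subject to:
    y1 + 3y3 + 2y4 >= 5
    y2 + 3y3 + y4 >= 3
    y1, y2, y3, y4 >= 0

Solving the primal: x* = (4, 5).
  primal value c^T x* = 35.
Solving the dual: y* = (0, 0.5, 0, 2.5).
  dual value b^T y* = 35.
Strong duality: c^T x* = b^T y*. Confirmed.

35


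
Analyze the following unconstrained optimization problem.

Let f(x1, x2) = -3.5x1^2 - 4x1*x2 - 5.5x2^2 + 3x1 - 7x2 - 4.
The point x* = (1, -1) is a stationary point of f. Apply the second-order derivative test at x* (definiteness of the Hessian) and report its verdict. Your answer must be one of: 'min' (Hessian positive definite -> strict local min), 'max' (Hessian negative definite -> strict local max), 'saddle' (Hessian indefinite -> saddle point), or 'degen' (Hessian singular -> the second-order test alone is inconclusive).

Compute the Hessian H = grad^2 f:
  H = [[-7, -4], [-4, -11]]
Verify stationarity: grad f(x*) = H x* + g = (0, 0).
Eigenvalues of H: -13.4721, -4.5279.
Both eigenvalues < 0, so H is negative definite -> x* is a strict local max.

max


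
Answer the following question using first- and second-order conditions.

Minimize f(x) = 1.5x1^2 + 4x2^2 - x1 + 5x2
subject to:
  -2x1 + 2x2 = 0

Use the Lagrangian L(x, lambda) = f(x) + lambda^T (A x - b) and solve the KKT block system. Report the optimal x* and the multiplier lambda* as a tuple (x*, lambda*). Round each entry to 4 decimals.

Form the Lagrangian:
  L(x, lambda) = (1/2) x^T Q x + c^T x + lambda^T (A x - b)
Stationarity (grad_x L = 0): Q x + c + A^T lambda = 0.
Primal feasibility: A x = b.

This gives the KKT block system:
  [ Q   A^T ] [ x     ]   [-c ]
  [ A    0  ] [ lambda ] = [ b ]

Solving the linear system:
  x*      = (-0.3636, -0.3636)
  lambda* = (-1.0455)
  f(x*)   = -0.7273

x* = (-0.3636, -0.3636), lambda* = (-1.0455)


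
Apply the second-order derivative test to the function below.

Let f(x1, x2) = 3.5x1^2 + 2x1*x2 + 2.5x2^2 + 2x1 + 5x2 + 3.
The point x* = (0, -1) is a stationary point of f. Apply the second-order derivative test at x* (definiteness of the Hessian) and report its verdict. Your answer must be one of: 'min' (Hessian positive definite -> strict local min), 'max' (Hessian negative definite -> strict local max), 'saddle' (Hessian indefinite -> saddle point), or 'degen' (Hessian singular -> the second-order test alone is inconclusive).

Compute the Hessian H = grad^2 f:
  H = [[7, 2], [2, 5]]
Verify stationarity: grad f(x*) = H x* + g = (0, 0).
Eigenvalues of H: 3.7639, 8.2361.
Both eigenvalues > 0, so H is positive definite -> x* is a strict local min.

min


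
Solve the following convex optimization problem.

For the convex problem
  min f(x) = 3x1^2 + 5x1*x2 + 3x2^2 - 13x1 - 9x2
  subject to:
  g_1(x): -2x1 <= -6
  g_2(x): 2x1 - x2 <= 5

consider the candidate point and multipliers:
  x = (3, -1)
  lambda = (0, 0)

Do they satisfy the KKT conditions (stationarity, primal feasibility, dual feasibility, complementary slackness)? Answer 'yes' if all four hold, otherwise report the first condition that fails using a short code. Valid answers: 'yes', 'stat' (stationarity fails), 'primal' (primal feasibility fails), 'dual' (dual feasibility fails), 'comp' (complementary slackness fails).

Gradient of f: grad f(x) = Q x + c = (0, 0)
Constraint values g_i(x) = a_i^T x - b_i:
  g_1((3, -1)) = 0
  g_2((3, -1)) = 2
Stationarity residual: grad f(x) + sum_i lambda_i a_i = (0, 0)
  -> stationarity OK
Primal feasibility (all g_i <= 0): FAILS
Dual feasibility (all lambda_i >= 0): OK
Complementary slackness (lambda_i * g_i(x) = 0 for all i): OK

Verdict: the first failing condition is primal_feasibility -> primal.

primal


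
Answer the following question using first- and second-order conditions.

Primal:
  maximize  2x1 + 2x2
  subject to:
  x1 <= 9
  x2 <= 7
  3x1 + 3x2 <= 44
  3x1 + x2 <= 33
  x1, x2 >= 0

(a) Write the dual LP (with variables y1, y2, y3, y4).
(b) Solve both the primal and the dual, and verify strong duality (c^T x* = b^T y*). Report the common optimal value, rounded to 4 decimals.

The standard primal-dual pair for 'max c^T x s.t. A x <= b, x >= 0' is:
  Dual:  min b^T y  s.t.  A^T y >= c,  y >= 0.

So the dual LP is:
  minimize  9y1 + 7y2 + 44y3 + 33y4
  subject to:
    y1 + 3y3 + 3y4 >= 2
    y2 + 3y3 + y4 >= 2
    y1, y2, y3, y4 >= 0

Solving the primal: x* = (9, 5.6667).
  primal value c^T x* = 29.3333.
Solving the dual: y* = (0, 0, 0.6667, 0).
  dual value b^T y* = 29.3333.
Strong duality: c^T x* = b^T y*. Confirmed.

29.3333


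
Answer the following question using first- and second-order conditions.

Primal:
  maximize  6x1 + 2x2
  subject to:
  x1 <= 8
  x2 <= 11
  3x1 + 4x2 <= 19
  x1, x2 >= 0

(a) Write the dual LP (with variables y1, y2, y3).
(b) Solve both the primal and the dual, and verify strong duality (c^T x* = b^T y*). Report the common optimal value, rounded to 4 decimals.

The standard primal-dual pair for 'max c^T x s.t. A x <= b, x >= 0' is:
  Dual:  min b^T y  s.t.  A^T y >= c,  y >= 0.

So the dual LP is:
  minimize  8y1 + 11y2 + 19y3
  subject to:
    y1 + 3y3 >= 6
    y2 + 4y3 >= 2
    y1, y2, y3 >= 0

Solving the primal: x* = (6.3333, 0).
  primal value c^T x* = 38.
Solving the dual: y* = (0, 0, 2).
  dual value b^T y* = 38.
Strong duality: c^T x* = b^T y*. Confirmed.

38


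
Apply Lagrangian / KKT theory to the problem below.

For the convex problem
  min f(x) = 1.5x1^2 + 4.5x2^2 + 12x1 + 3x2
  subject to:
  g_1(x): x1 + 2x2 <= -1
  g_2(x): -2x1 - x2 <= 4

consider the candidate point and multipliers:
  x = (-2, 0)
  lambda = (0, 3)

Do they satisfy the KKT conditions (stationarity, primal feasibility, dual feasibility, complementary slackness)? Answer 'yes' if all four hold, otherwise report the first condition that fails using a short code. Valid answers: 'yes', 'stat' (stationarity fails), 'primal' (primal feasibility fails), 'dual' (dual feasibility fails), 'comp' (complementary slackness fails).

Gradient of f: grad f(x) = Q x + c = (6, 3)
Constraint values g_i(x) = a_i^T x - b_i:
  g_1((-2, 0)) = -1
  g_2((-2, 0)) = 0
Stationarity residual: grad f(x) + sum_i lambda_i a_i = (0, 0)
  -> stationarity OK
Primal feasibility (all g_i <= 0): OK
Dual feasibility (all lambda_i >= 0): OK
Complementary slackness (lambda_i * g_i(x) = 0 for all i): OK

Verdict: yes, KKT holds.

yes


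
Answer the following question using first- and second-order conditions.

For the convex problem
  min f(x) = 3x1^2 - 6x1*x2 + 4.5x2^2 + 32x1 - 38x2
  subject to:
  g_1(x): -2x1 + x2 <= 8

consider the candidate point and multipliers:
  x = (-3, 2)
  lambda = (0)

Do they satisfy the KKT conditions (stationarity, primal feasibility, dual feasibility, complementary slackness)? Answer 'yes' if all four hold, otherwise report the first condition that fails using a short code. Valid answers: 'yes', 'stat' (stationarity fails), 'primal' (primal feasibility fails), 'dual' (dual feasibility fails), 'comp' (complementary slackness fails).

Gradient of f: grad f(x) = Q x + c = (2, -2)
Constraint values g_i(x) = a_i^T x - b_i:
  g_1((-3, 2)) = 0
Stationarity residual: grad f(x) + sum_i lambda_i a_i = (2, -2)
  -> stationarity FAILS
Primal feasibility (all g_i <= 0): OK
Dual feasibility (all lambda_i >= 0): OK
Complementary slackness (lambda_i * g_i(x) = 0 for all i): OK

Verdict: the first failing condition is stationarity -> stat.

stat


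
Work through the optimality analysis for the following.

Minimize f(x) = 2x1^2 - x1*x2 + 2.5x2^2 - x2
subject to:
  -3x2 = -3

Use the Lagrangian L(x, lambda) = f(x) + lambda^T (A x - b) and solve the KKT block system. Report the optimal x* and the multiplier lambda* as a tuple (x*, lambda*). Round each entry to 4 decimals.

Form the Lagrangian:
  L(x, lambda) = (1/2) x^T Q x + c^T x + lambda^T (A x - b)
Stationarity (grad_x L = 0): Q x + c + A^T lambda = 0.
Primal feasibility: A x = b.

This gives the KKT block system:
  [ Q   A^T ] [ x     ]   [-c ]
  [ A    0  ] [ lambda ] = [ b ]

Solving the linear system:
  x*      = (0.25, 1)
  lambda* = (1.25)
  f(x*)   = 1.375

x* = (0.25, 1), lambda* = (1.25)


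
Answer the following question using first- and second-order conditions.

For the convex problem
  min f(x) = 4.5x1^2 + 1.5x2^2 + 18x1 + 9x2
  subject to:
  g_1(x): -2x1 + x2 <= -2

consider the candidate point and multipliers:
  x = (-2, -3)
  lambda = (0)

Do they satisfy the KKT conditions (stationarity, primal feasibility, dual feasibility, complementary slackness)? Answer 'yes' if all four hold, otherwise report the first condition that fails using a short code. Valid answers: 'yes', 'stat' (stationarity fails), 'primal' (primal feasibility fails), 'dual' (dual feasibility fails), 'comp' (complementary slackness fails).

Gradient of f: grad f(x) = Q x + c = (0, 0)
Constraint values g_i(x) = a_i^T x - b_i:
  g_1((-2, -3)) = 3
Stationarity residual: grad f(x) + sum_i lambda_i a_i = (0, 0)
  -> stationarity OK
Primal feasibility (all g_i <= 0): FAILS
Dual feasibility (all lambda_i >= 0): OK
Complementary slackness (lambda_i * g_i(x) = 0 for all i): OK

Verdict: the first failing condition is primal_feasibility -> primal.

primal


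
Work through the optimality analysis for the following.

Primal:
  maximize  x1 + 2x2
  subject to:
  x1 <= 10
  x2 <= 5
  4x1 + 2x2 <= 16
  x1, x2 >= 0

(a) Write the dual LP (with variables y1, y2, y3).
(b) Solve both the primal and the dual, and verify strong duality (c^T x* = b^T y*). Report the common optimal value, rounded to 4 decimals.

The standard primal-dual pair for 'max c^T x s.t. A x <= b, x >= 0' is:
  Dual:  min b^T y  s.t.  A^T y >= c,  y >= 0.

So the dual LP is:
  minimize  10y1 + 5y2 + 16y3
  subject to:
    y1 + 4y3 >= 1
    y2 + 2y3 >= 2
    y1, y2, y3 >= 0

Solving the primal: x* = (1.5, 5).
  primal value c^T x* = 11.5.
Solving the dual: y* = (0, 1.5, 0.25).
  dual value b^T y* = 11.5.
Strong duality: c^T x* = b^T y*. Confirmed.

11.5


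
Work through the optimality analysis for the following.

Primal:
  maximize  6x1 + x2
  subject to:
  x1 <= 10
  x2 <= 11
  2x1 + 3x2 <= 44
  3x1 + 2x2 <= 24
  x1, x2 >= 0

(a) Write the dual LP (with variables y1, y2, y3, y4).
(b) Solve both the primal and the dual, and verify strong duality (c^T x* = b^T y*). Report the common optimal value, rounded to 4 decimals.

The standard primal-dual pair for 'max c^T x s.t. A x <= b, x >= 0' is:
  Dual:  min b^T y  s.t.  A^T y >= c,  y >= 0.

So the dual LP is:
  minimize  10y1 + 11y2 + 44y3 + 24y4
  subject to:
    y1 + 2y3 + 3y4 >= 6
    y2 + 3y3 + 2y4 >= 1
    y1, y2, y3, y4 >= 0

Solving the primal: x* = (8, 0).
  primal value c^T x* = 48.
Solving the dual: y* = (0, 0, 0, 2).
  dual value b^T y* = 48.
Strong duality: c^T x* = b^T y*. Confirmed.

48


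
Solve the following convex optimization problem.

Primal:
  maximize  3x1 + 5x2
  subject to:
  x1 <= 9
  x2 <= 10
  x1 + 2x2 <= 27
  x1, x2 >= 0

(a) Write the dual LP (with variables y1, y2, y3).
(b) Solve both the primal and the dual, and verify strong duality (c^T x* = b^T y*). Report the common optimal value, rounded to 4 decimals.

The standard primal-dual pair for 'max c^T x s.t. A x <= b, x >= 0' is:
  Dual:  min b^T y  s.t.  A^T y >= c,  y >= 0.

So the dual LP is:
  minimize  9y1 + 10y2 + 27y3
  subject to:
    y1 + y3 >= 3
    y2 + 2y3 >= 5
    y1, y2, y3 >= 0

Solving the primal: x* = (9, 9).
  primal value c^T x* = 72.
Solving the dual: y* = (0.5, 0, 2.5).
  dual value b^T y* = 72.
Strong duality: c^T x* = b^T y*. Confirmed.

72


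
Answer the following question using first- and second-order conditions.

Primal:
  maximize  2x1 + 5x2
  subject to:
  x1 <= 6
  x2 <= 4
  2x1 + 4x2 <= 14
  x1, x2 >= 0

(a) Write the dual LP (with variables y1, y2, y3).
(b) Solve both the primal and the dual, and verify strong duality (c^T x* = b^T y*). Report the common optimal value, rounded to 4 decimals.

The standard primal-dual pair for 'max c^T x s.t. A x <= b, x >= 0' is:
  Dual:  min b^T y  s.t.  A^T y >= c,  y >= 0.

So the dual LP is:
  minimize  6y1 + 4y2 + 14y3
  subject to:
    y1 + 2y3 >= 2
    y2 + 4y3 >= 5
    y1, y2, y3 >= 0

Solving the primal: x* = (0, 3.5).
  primal value c^T x* = 17.5.
Solving the dual: y* = (0, 0, 1.25).
  dual value b^T y* = 17.5.
Strong duality: c^T x* = b^T y*. Confirmed.

17.5


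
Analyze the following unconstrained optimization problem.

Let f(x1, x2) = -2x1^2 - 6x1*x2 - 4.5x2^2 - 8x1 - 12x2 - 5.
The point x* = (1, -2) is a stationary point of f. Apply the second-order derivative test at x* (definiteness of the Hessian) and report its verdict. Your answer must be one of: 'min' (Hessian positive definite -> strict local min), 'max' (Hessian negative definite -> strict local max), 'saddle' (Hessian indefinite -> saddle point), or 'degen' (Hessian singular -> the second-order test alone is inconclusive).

Compute the Hessian H = grad^2 f:
  H = [[-4, -6], [-6, -9]]
Verify stationarity: grad f(x*) = H x* + g = (0, 0).
Eigenvalues of H: -13, 0.
H has a zero eigenvalue (singular; negative semidefinite but not definite), so H is neither positive definite, negative definite, nor indefinite. The second-order test alone is inconclusive -> degen.
(Indeed, f is constant along the null direction of H through x*, so x* is not a strict local extremum.)

degen


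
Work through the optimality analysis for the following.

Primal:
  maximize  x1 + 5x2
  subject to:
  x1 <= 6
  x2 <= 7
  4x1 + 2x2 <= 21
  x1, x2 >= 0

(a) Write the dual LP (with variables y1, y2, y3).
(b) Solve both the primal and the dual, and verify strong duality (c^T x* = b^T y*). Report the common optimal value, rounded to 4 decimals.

The standard primal-dual pair for 'max c^T x s.t. A x <= b, x >= 0' is:
  Dual:  min b^T y  s.t.  A^T y >= c,  y >= 0.

So the dual LP is:
  minimize  6y1 + 7y2 + 21y3
  subject to:
    y1 + 4y3 >= 1
    y2 + 2y3 >= 5
    y1, y2, y3 >= 0

Solving the primal: x* = (1.75, 7).
  primal value c^T x* = 36.75.
Solving the dual: y* = (0, 4.5, 0.25).
  dual value b^T y* = 36.75.
Strong duality: c^T x* = b^T y*. Confirmed.

36.75


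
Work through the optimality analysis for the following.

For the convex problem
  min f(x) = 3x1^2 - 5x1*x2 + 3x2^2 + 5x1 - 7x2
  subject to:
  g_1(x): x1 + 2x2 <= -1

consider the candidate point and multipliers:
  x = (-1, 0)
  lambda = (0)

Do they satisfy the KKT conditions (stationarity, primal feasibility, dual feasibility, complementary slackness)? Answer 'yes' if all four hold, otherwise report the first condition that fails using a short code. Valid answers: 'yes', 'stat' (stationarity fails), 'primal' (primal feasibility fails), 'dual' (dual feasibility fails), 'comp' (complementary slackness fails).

Gradient of f: grad f(x) = Q x + c = (-1, -2)
Constraint values g_i(x) = a_i^T x - b_i:
  g_1((-1, 0)) = 0
Stationarity residual: grad f(x) + sum_i lambda_i a_i = (-1, -2)
  -> stationarity FAILS
Primal feasibility (all g_i <= 0): OK
Dual feasibility (all lambda_i >= 0): OK
Complementary slackness (lambda_i * g_i(x) = 0 for all i): OK

Verdict: the first failing condition is stationarity -> stat.

stat


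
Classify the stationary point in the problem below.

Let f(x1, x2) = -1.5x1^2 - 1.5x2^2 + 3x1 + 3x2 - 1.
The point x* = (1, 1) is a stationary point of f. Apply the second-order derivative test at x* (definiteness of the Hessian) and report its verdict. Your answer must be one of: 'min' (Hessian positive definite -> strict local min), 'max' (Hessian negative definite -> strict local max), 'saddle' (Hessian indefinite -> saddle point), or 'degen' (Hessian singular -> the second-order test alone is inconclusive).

Compute the Hessian H = grad^2 f:
  H = [[-3, 0], [0, -3]]
Verify stationarity: grad f(x*) = H x* + g = (0, 0).
Eigenvalues of H: -3, -3.
Both eigenvalues < 0, so H is negative definite -> x* is a strict local max.

max


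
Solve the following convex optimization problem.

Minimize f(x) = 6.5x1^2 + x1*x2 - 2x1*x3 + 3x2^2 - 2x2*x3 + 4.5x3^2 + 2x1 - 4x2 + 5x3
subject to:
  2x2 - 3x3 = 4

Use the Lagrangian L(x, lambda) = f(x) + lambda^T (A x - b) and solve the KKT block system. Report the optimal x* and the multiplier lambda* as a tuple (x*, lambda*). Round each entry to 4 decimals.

Form the Lagrangian:
  L(x, lambda) = (1/2) x^T Q x + c^T x + lambda^T (A x - b)
Stationarity (grad_x L = 0): Q x + c + A^T lambda = 0.
Primal feasibility: A x = b.

This gives the KKT block system:
  [ Q   A^T ] [ x     ]   [-c ]
  [ A    0  ] [ lambda ] = [ b ]

Solving the linear system:
  x*      = (-0.3384, 0.8028, -0.7981)
  lambda* = (-1.0373)
  f(x*)   = -1.8646

x* = (-0.3384, 0.8028, -0.7981), lambda* = (-1.0373)


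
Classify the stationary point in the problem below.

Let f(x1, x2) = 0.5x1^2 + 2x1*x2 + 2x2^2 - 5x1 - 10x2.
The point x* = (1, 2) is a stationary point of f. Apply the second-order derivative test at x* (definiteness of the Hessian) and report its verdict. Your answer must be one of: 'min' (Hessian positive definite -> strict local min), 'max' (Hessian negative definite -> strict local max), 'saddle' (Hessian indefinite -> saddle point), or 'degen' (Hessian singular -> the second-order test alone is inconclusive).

Compute the Hessian H = grad^2 f:
  H = [[1, 2], [2, 4]]
Verify stationarity: grad f(x*) = H x* + g = (0, 0).
Eigenvalues of H: 0, 5.
H has a zero eigenvalue (singular; positive semidefinite but not definite), so H is neither positive definite, negative definite, nor indefinite. The second-order test alone is inconclusive -> degen.
(Indeed, f is constant along the null direction of H through x*, so x* is not a strict local extremum.)

degen


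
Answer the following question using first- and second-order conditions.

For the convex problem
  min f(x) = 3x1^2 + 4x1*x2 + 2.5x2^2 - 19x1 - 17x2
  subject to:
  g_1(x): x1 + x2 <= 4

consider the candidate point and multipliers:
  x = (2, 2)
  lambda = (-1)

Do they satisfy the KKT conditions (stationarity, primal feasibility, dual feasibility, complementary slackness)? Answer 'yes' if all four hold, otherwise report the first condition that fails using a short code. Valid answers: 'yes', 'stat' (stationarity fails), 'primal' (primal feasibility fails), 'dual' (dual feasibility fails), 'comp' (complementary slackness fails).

Gradient of f: grad f(x) = Q x + c = (1, 1)
Constraint values g_i(x) = a_i^T x - b_i:
  g_1((2, 2)) = 0
Stationarity residual: grad f(x) + sum_i lambda_i a_i = (0, 0)
  -> stationarity OK
Primal feasibility (all g_i <= 0): OK
Dual feasibility (all lambda_i >= 0): FAILS
Complementary slackness (lambda_i * g_i(x) = 0 for all i): OK

Verdict: the first failing condition is dual_feasibility -> dual.

dual


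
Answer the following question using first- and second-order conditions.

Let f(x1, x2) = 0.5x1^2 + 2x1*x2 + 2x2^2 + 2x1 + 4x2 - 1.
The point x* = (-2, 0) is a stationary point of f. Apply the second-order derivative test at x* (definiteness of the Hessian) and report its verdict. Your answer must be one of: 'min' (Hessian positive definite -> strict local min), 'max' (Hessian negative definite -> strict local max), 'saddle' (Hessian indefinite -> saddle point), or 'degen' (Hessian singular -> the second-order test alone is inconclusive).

Compute the Hessian H = grad^2 f:
  H = [[1, 2], [2, 4]]
Verify stationarity: grad f(x*) = H x* + g = (0, 0).
Eigenvalues of H: 0, 5.
H has a zero eigenvalue (singular; positive semidefinite but not definite), so H is neither positive definite, negative definite, nor indefinite. The second-order test alone is inconclusive -> degen.
(Indeed, f is constant along the null direction of H through x*, so x* is not a strict local extremum.)

degen


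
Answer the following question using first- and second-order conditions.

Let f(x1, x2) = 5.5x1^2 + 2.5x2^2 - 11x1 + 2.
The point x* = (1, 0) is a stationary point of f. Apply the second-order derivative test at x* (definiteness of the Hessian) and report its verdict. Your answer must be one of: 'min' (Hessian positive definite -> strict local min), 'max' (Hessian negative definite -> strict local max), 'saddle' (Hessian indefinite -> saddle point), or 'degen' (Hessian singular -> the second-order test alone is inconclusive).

Compute the Hessian H = grad^2 f:
  H = [[11, 0], [0, 5]]
Verify stationarity: grad f(x*) = H x* + g = (0, 0).
Eigenvalues of H: 5, 11.
Both eigenvalues > 0, so H is positive definite -> x* is a strict local min.

min


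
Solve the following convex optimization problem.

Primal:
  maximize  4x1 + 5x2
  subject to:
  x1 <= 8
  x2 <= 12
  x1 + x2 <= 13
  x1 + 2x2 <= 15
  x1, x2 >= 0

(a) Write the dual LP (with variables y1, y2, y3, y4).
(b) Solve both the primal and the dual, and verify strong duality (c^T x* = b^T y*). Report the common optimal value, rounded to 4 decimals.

The standard primal-dual pair for 'max c^T x s.t. A x <= b, x >= 0' is:
  Dual:  min b^T y  s.t.  A^T y >= c,  y >= 0.

So the dual LP is:
  minimize  8y1 + 12y2 + 13y3 + 15y4
  subject to:
    y1 + y3 + y4 >= 4
    y2 + y3 + 2y4 >= 5
    y1, y2, y3, y4 >= 0

Solving the primal: x* = (8, 3.5).
  primal value c^T x* = 49.5.
Solving the dual: y* = (1.5, 0, 0, 2.5).
  dual value b^T y* = 49.5.
Strong duality: c^T x* = b^T y*. Confirmed.

49.5


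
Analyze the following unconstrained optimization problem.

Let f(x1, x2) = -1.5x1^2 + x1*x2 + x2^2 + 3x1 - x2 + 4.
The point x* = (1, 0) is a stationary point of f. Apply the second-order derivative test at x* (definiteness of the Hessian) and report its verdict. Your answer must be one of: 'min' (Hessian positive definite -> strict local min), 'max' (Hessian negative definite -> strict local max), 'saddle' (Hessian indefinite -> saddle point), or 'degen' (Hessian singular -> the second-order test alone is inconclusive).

Compute the Hessian H = grad^2 f:
  H = [[-3, 1], [1, 2]]
Verify stationarity: grad f(x*) = H x* + g = (0, 0).
Eigenvalues of H: -3.1926, 2.1926.
Eigenvalues have mixed signs, so H is indefinite -> x* is a saddle point.

saddle


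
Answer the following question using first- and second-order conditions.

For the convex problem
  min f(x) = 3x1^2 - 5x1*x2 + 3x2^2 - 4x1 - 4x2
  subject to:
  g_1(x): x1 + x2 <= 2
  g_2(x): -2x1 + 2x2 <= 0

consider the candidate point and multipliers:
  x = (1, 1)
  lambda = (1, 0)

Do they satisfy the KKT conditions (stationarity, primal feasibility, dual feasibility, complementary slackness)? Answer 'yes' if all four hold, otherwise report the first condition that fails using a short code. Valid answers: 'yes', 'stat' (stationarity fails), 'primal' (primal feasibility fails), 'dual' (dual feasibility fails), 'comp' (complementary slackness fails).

Gradient of f: grad f(x) = Q x + c = (-3, -3)
Constraint values g_i(x) = a_i^T x - b_i:
  g_1((1, 1)) = 0
  g_2((1, 1)) = 0
Stationarity residual: grad f(x) + sum_i lambda_i a_i = (-2, -2)
  -> stationarity FAILS
Primal feasibility (all g_i <= 0): OK
Dual feasibility (all lambda_i >= 0): OK
Complementary slackness (lambda_i * g_i(x) = 0 for all i): OK

Verdict: the first failing condition is stationarity -> stat.

stat


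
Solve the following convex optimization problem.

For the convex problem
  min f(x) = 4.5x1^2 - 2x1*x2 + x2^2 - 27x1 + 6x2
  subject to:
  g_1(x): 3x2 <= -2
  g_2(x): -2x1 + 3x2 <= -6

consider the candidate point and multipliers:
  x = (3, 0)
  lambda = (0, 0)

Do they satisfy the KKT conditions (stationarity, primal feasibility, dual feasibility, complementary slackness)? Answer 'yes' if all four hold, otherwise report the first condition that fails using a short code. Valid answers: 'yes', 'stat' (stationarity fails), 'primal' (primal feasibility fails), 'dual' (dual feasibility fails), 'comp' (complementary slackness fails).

Gradient of f: grad f(x) = Q x + c = (0, 0)
Constraint values g_i(x) = a_i^T x - b_i:
  g_1((3, 0)) = 2
  g_2((3, 0)) = 0
Stationarity residual: grad f(x) + sum_i lambda_i a_i = (0, 0)
  -> stationarity OK
Primal feasibility (all g_i <= 0): FAILS
Dual feasibility (all lambda_i >= 0): OK
Complementary slackness (lambda_i * g_i(x) = 0 for all i): OK

Verdict: the first failing condition is primal_feasibility -> primal.

primal


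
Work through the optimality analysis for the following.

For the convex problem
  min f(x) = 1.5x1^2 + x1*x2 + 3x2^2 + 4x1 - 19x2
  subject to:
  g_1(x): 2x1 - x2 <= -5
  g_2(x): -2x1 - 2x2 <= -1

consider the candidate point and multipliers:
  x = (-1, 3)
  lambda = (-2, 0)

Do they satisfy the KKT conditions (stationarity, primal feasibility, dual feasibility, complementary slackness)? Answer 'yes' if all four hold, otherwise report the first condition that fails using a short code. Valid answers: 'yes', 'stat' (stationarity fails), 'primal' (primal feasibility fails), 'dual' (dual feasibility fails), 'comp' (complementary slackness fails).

Gradient of f: grad f(x) = Q x + c = (4, -2)
Constraint values g_i(x) = a_i^T x - b_i:
  g_1((-1, 3)) = 0
  g_2((-1, 3)) = -3
Stationarity residual: grad f(x) + sum_i lambda_i a_i = (0, 0)
  -> stationarity OK
Primal feasibility (all g_i <= 0): OK
Dual feasibility (all lambda_i >= 0): FAILS
Complementary slackness (lambda_i * g_i(x) = 0 for all i): OK

Verdict: the first failing condition is dual_feasibility -> dual.

dual


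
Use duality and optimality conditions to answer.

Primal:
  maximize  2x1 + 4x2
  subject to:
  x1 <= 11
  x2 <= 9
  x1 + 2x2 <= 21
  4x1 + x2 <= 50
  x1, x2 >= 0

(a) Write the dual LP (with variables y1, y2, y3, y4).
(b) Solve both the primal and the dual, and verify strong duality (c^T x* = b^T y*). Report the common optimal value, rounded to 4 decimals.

The standard primal-dual pair for 'max c^T x s.t. A x <= b, x >= 0' is:
  Dual:  min b^T y  s.t.  A^T y >= c,  y >= 0.

So the dual LP is:
  minimize  11y1 + 9y2 + 21y3 + 50y4
  subject to:
    y1 + y3 + 4y4 >= 2
    y2 + 2y3 + y4 >= 4
    y1, y2, y3, y4 >= 0

Solving the primal: x* = (11, 5).
  primal value c^T x* = 42.
Solving the dual: y* = (0, 0, 2, 0).
  dual value b^T y* = 42.
Strong duality: c^T x* = b^T y*. Confirmed.

42


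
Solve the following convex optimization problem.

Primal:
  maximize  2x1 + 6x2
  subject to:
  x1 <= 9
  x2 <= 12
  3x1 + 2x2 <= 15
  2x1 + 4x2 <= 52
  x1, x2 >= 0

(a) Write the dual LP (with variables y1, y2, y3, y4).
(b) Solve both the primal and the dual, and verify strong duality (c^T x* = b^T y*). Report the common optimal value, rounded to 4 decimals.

The standard primal-dual pair for 'max c^T x s.t. A x <= b, x >= 0' is:
  Dual:  min b^T y  s.t.  A^T y >= c,  y >= 0.

So the dual LP is:
  minimize  9y1 + 12y2 + 15y3 + 52y4
  subject to:
    y1 + 3y3 + 2y4 >= 2
    y2 + 2y3 + 4y4 >= 6
    y1, y2, y3, y4 >= 0

Solving the primal: x* = (0, 7.5).
  primal value c^T x* = 45.
Solving the dual: y* = (0, 0, 3, 0).
  dual value b^T y* = 45.
Strong duality: c^T x* = b^T y*. Confirmed.

45


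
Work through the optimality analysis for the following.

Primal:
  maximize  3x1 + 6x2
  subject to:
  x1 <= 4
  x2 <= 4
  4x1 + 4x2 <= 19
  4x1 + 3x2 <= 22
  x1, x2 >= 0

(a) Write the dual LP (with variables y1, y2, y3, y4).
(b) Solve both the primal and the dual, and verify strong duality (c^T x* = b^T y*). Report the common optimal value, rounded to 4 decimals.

The standard primal-dual pair for 'max c^T x s.t. A x <= b, x >= 0' is:
  Dual:  min b^T y  s.t.  A^T y >= c,  y >= 0.

So the dual LP is:
  minimize  4y1 + 4y2 + 19y3 + 22y4
  subject to:
    y1 + 4y3 + 4y4 >= 3
    y2 + 4y3 + 3y4 >= 6
    y1, y2, y3, y4 >= 0

Solving the primal: x* = (0.75, 4).
  primal value c^T x* = 26.25.
Solving the dual: y* = (0, 3, 0.75, 0).
  dual value b^T y* = 26.25.
Strong duality: c^T x* = b^T y*. Confirmed.

26.25


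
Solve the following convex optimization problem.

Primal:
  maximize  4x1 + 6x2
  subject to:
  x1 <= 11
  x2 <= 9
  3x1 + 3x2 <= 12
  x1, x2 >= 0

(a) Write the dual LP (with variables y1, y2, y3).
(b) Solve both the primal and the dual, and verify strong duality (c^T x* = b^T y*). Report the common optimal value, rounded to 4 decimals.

The standard primal-dual pair for 'max c^T x s.t. A x <= b, x >= 0' is:
  Dual:  min b^T y  s.t.  A^T y >= c,  y >= 0.

So the dual LP is:
  minimize  11y1 + 9y2 + 12y3
  subject to:
    y1 + 3y3 >= 4
    y2 + 3y3 >= 6
    y1, y2, y3 >= 0

Solving the primal: x* = (0, 4).
  primal value c^T x* = 24.
Solving the dual: y* = (0, 0, 2).
  dual value b^T y* = 24.
Strong duality: c^T x* = b^T y*. Confirmed.

24


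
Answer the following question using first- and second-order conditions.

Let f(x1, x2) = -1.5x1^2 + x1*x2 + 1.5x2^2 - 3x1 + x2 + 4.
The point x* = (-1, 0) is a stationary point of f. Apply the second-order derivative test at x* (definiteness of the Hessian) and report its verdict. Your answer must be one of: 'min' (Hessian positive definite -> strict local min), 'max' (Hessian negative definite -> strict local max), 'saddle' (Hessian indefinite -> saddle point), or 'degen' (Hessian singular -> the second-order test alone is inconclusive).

Compute the Hessian H = grad^2 f:
  H = [[-3, 1], [1, 3]]
Verify stationarity: grad f(x*) = H x* + g = (0, 0).
Eigenvalues of H: -3.1623, 3.1623.
Eigenvalues have mixed signs, so H is indefinite -> x* is a saddle point.

saddle


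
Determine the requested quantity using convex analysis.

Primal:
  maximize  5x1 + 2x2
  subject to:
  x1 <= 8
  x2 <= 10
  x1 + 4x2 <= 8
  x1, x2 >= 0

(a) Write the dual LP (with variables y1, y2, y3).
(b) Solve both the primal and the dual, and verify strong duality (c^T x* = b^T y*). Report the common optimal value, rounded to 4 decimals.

The standard primal-dual pair for 'max c^T x s.t. A x <= b, x >= 0' is:
  Dual:  min b^T y  s.t.  A^T y >= c,  y >= 0.

So the dual LP is:
  minimize  8y1 + 10y2 + 8y3
  subject to:
    y1 + y3 >= 5
    y2 + 4y3 >= 2
    y1, y2, y3 >= 0

Solving the primal: x* = (8, 0).
  primal value c^T x* = 40.
Solving the dual: y* = (4.5, 0, 0.5).
  dual value b^T y* = 40.
Strong duality: c^T x* = b^T y*. Confirmed.

40


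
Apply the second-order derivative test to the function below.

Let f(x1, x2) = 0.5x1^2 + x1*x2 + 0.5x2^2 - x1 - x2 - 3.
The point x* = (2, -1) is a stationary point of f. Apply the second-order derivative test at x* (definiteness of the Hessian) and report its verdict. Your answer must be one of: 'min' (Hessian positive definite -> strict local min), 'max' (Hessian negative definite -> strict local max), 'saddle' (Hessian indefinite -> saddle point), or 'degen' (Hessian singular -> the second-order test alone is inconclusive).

Compute the Hessian H = grad^2 f:
  H = [[1, 1], [1, 1]]
Verify stationarity: grad f(x*) = H x* + g = (0, 0).
Eigenvalues of H: 0, 2.
H has a zero eigenvalue (singular; positive semidefinite but not definite), so H is neither positive definite, negative definite, nor indefinite. The second-order test alone is inconclusive -> degen.
(Indeed, f is constant along the null direction of H through x*, so x* is not a strict local extremum.)

degen


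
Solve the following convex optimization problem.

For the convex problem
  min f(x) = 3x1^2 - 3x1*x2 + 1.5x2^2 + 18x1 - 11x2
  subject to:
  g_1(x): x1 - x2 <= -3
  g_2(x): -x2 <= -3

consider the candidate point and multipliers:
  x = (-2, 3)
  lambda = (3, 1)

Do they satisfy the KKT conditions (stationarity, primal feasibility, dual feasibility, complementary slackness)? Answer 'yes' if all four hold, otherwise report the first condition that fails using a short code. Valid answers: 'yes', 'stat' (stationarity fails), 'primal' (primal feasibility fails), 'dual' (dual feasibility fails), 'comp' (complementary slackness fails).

Gradient of f: grad f(x) = Q x + c = (-3, 4)
Constraint values g_i(x) = a_i^T x - b_i:
  g_1((-2, 3)) = -2
  g_2((-2, 3)) = 0
Stationarity residual: grad f(x) + sum_i lambda_i a_i = (0, 0)
  -> stationarity OK
Primal feasibility (all g_i <= 0): OK
Dual feasibility (all lambda_i >= 0): OK
Complementary slackness (lambda_i * g_i(x) = 0 for all i): FAILS

Verdict: the first failing condition is complementary_slackness -> comp.

comp


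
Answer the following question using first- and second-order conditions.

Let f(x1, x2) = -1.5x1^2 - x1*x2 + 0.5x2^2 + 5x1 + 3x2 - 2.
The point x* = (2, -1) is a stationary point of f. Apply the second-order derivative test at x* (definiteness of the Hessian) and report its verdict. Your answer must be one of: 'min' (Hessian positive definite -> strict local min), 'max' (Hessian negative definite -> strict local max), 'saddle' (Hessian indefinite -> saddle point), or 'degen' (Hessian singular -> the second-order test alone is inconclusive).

Compute the Hessian H = grad^2 f:
  H = [[-3, -1], [-1, 1]]
Verify stationarity: grad f(x*) = H x* + g = (0, 0).
Eigenvalues of H: -3.2361, 1.2361.
Eigenvalues have mixed signs, so H is indefinite -> x* is a saddle point.

saddle


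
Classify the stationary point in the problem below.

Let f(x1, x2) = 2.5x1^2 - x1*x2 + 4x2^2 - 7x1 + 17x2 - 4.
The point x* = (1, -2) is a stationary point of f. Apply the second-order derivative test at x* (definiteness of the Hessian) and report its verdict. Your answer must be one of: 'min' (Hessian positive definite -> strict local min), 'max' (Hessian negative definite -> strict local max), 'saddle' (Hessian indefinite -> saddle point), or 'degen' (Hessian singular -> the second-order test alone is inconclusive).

Compute the Hessian H = grad^2 f:
  H = [[5, -1], [-1, 8]]
Verify stationarity: grad f(x*) = H x* + g = (0, 0).
Eigenvalues of H: 4.6972, 8.3028.
Both eigenvalues > 0, so H is positive definite -> x* is a strict local min.

min


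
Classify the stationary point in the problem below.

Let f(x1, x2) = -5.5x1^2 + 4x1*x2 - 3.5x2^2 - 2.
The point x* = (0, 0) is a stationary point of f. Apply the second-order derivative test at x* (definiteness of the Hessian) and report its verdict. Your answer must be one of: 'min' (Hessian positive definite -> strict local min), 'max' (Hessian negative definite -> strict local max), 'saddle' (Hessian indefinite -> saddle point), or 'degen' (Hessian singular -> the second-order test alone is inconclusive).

Compute the Hessian H = grad^2 f:
  H = [[-11, 4], [4, -7]]
Verify stationarity: grad f(x*) = H x* + g = (0, 0).
Eigenvalues of H: -13.4721, -4.5279.
Both eigenvalues < 0, so H is negative definite -> x* is a strict local max.

max


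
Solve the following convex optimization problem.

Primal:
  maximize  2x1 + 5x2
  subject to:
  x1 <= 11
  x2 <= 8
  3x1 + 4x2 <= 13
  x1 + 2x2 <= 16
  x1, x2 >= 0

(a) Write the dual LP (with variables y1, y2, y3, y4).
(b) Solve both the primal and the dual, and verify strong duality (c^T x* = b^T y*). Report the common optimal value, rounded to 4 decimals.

The standard primal-dual pair for 'max c^T x s.t. A x <= b, x >= 0' is:
  Dual:  min b^T y  s.t.  A^T y >= c,  y >= 0.

So the dual LP is:
  minimize  11y1 + 8y2 + 13y3 + 16y4
  subject to:
    y1 + 3y3 + y4 >= 2
    y2 + 4y3 + 2y4 >= 5
    y1, y2, y3, y4 >= 0

Solving the primal: x* = (0, 3.25).
  primal value c^T x* = 16.25.
Solving the dual: y* = (0, 0, 1.25, 0).
  dual value b^T y* = 16.25.
Strong duality: c^T x* = b^T y*. Confirmed.

16.25
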